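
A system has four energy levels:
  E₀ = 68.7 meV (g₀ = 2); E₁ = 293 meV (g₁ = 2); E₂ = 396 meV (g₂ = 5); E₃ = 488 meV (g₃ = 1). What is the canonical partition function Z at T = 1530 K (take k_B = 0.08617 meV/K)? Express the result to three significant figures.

Z = 1.68

k_BT = 0.08617 × 1530 K = 131.84 meV.
Eᵢ/kT = 0.52109, 2.2224, 3.0036, 3.7015.
Z = Σ gᵢe^(−Eᵢ/kT) = 2·e^(−0.52109) + 2·e^(−2.2224) + 5·e^(−3.0036) + 1·e^(−3.7015) = 1.1877 + 0.21670 + 0.24804 + 0.024686 = 1.6771.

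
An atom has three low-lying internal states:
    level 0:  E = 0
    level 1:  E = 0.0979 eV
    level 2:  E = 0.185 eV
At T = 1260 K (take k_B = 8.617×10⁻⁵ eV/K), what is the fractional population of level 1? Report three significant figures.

k_BT = 8.617×10⁻⁵ × 1260 K = 0.10857 eV.
Eᵢ/kT = 0, 0.90172, 1.7040.
Z = Σ e^(−Eᵢ/kT) = e^(−0) + e^(−0.90172) + e^(−1.7040) = 1.0000 + 0.40587 + 0.18195 = 1.5878.
P₁ = e^(−E₁/kT) / Z = 0.40587/1.5878 = 0.256.

0.256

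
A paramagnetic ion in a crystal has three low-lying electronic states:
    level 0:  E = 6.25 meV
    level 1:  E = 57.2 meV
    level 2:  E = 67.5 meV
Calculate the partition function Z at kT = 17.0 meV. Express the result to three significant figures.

Eᵢ/kT = 0.36765, 3.3647, 3.9706.
Z = Σ e^(−Eᵢ/kT) = e^(−0.36765) + e^(−3.3647) + e^(−3.9706) = 0.69236 + 0.034572 + 0.018862 = 0.74579.

Z = 0.746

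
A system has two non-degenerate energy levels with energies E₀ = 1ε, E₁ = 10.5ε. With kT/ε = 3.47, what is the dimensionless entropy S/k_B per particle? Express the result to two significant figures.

0.23

Eᵢ/kT = 0.2882, 3.026.
Z = Σ e^(−Eᵢ/kT) = e^(−0.2882) + e^(−3.026) = 0.7496 + 0.04851 = 0.7981.
⟨E⟩ = Σ EᵢPᵢ = 1.577 ε.
S/k_B = ln Z + ⟨E⟩/kT = ln(0.7981) + 1.577/3.47 = -0.2255 + 0.4545 = 0.23.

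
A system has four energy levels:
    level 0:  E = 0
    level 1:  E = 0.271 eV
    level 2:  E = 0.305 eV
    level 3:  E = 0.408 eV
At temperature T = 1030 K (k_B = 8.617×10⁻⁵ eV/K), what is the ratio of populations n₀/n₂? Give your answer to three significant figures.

k_BT = 8.617×10⁻⁵ × 1030 K = 0.088755 eV.
n₀/n₂ = exp[−(E₀−E₂)/kT] = exp(−(-0.305 eV)/(0.088755 eV)) = exp(3.4364) = 31.1.

31.1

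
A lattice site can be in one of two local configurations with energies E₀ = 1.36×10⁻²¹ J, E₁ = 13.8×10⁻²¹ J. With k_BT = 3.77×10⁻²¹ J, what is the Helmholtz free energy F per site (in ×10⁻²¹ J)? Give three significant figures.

Eᵢ/kT = 0.36074, 3.6605.
Z = Σ e^(−Eᵢ/kT) = e^(−0.36074) + e^(−3.6605) = 0.69716 + 0.025720 = 0.72288.
F = −kT ln Z = −3.77 × ln(0.72288) = −3.77 × -0.32451 = 1.22 ×10⁻²¹ J.

1.22 ×10⁻²¹ J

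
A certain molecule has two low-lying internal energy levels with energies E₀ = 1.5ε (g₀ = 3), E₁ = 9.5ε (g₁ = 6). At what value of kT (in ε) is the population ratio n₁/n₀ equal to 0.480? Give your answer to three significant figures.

n₁/n₀ = (g₁/g₀) exp[−(E₁−E₀)/kT] = 0.480.
⇒ (E₁−E₀)/kT = ln((6/3)/0.480) = ln(4.1667) = 1.4271.
kT = 8.0ε / 1.4271 = 5.61 ε.

5.61 ε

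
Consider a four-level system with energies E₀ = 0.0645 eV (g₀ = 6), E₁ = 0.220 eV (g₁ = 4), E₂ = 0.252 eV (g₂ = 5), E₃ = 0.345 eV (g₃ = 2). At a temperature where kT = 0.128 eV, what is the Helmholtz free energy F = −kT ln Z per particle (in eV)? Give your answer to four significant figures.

Eᵢ/kT = 0.503906, 1.71875, 1.96875, 2.69531.
Z = Σ gᵢe^(−Eᵢ/kT) = 6·e^(−0.503906) + 4·e^(−1.71875) + 5·e^(−1.96875) + 2·e^(−2.69531) = 3.62500 + 0.717160 + 0.698156 + 0.135043 = 5.17536.
F = −kT ln Z = −0.128 × ln(5.17536) = −0.128 × 1.64391 = -0.2104 eV.

-0.2104 eV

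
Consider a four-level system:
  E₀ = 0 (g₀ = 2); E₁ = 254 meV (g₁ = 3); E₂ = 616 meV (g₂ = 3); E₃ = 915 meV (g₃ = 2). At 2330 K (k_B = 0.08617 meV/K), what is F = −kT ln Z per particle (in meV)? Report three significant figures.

k_BT = 0.08617 × 2330 K = 200.78 meV.
Eᵢ/kT = 0, 1.2651, 3.0680, 4.5572.
Z = Σ gᵢe^(−Eᵢ/kT) = 2·e^(−0) + 3·e^(−1.2651) + 3·e^(−3.0680) + 2·e^(−4.5572) = 2.0000 + 0.84663 + 0.13954 + 0.020983 = 3.0072.
F = −kT ln Z = −200.78 × ln(3.0072) = −200.78 × 1.1010 = -221 meV.

-221 meV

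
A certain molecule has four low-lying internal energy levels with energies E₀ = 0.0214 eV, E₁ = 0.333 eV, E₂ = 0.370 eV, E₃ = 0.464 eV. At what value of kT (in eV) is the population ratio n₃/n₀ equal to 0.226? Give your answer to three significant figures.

n₃/n₀ = exp[−(E₃−E₀)/kT] = 0.226.
⇒ (E₃−E₀)/kT = ln(1/0.226) = ln(4.4248) = 1.4872.
kT = 0.4426 eV / 1.4872 = 0.298 eV.

0.298 eV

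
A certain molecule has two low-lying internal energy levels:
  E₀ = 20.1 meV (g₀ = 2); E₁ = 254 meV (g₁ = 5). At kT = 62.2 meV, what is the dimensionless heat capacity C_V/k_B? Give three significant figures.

Eᵢ/kT = 0.32315, 4.0836.
Z = Σ gᵢe^(−Eᵢ/kT) = 2·e^(−0.32315) + 5·e^(−4.0836) = 1.4477 + 0.084234 = 1.5319.
⟨E⟩ = 32.962 meV, ⟨E²⟩ = 3929.3 meV².
C_V/k_B = (⟨E²⟩ − ⟨E⟩²)/(kT)² = (3929.3 − 1086.5)/3868.8 = 0.735.

0.735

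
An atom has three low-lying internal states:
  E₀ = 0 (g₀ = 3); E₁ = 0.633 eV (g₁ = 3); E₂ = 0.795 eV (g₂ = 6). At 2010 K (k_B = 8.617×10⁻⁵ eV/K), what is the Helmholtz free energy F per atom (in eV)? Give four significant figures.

-0.1981 eV

k_BT = 8.617×10⁻⁵ × 2010 K = 0.173202 eV.
Eᵢ/kT = 0, 3.65469, 4.59002.
Z = Σ gᵢe^(−Eᵢ/kT) = 3·e^(−0) + 3·e^(−3.65469) + 6·e^(−4.59002) = 3.00000 + 0.0776085 + 0.0609159 = 3.13852.
F = −kT ln Z = −0.173202 × ln(3.13852) = −0.173202 × 1.14375 = -0.1981 eV.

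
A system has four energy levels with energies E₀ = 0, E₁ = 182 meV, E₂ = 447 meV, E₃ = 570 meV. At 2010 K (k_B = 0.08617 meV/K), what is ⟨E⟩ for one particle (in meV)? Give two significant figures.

k_BT = 0.08617 × 2010 K = 173.2 meV.
Eᵢ/kT = 0, 1.051, 2.581, 3.291.
Z = Σ e^(−Eᵢ/kT) = e^(−0) + e^(−1.051) + e^(−2.581) + e^(−3.291) = 1.000 + 0.3496 + 0.07570 + 0.03722 = 1.463.
⟨E⟩ = Σ Eᵢ e^(−Eᵢ/kT) / Z = (0·1.000 + 182·0.3496 + 447·0.07570 + 570·0.03722) / 1.463 = 81 meV.

81 meV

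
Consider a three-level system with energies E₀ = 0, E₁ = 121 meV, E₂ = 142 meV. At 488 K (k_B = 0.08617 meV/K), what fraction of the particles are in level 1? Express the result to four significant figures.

k_BT = 0.08617 × 488 K = 42.0510 meV.
Eᵢ/kT = 0, 2.87746, 3.37685.
Z = Σ e^(−Eᵢ/kT) = e^(−0) + e^(−2.87746) + e^(−3.37685) = 1.00000 + 0.0562775 + 0.0341549 = 1.09043.
P₁ = e^(−E₁/kT) / Z = 0.0562775/1.09043 = 0.05161.

0.05161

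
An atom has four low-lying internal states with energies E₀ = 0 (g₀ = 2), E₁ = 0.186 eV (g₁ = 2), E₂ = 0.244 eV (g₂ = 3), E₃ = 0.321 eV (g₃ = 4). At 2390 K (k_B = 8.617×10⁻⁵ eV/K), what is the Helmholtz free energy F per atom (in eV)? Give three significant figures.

-0.313 eV

k_BT = 8.617×10⁻⁵ × 2390 K = 0.20595 eV.
Eᵢ/kT = 0, 0.90313, 1.1848, 1.5586.
Z = Σ gᵢe^(−Eᵢ/kT) = 2·e^(−0) + 2·e^(−0.90313) + 3·e^(−1.1848) + 4·e^(−1.5586) = 2.0000 + 0.81060 + 0.91742 + 0.84172 = 4.5697.
F = −kT ln Z = −0.20595 × ln(4.5697) = −0.20595 × 1.5194 = -0.313 eV.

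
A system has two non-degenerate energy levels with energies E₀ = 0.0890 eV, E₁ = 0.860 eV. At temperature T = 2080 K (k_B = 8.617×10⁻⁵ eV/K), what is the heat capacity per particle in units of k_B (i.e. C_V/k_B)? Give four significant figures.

k_BT = 8.617×10⁻⁵ × 2080 K = 0.179234 eV.
Eᵢ/kT = 0.496558, 4.79820.
Z = Σ e^(−Eᵢ/kT) = e^(−0.496558) + e^(−4.79820) = 0.608622 + 0.00824457 = 0.616867.
⟨E⟩ = 0.0993045 eV, ⟨E²⟩ = 0.0177001 eV².
C_V/k_B = (⟨E²⟩ − ⟨E⟩²)/(kT)² = (0.0177001 − 0.00986138)/0.0321248 = 0.2440.

0.2440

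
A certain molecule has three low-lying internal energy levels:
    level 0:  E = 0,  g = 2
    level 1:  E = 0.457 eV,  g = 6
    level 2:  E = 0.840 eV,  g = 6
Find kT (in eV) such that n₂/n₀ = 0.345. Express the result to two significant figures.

n₂/n₀ = (g₂/g₀) exp[−(E₂−E₀)/kT] = 0.345.
⇒ (E₂−E₀)/kT = ln((6/2)/0.345) = ln(8.696) = 2.163.
kT = 0.840 eV / 2.163 = 0.39 eV.

0.39 eV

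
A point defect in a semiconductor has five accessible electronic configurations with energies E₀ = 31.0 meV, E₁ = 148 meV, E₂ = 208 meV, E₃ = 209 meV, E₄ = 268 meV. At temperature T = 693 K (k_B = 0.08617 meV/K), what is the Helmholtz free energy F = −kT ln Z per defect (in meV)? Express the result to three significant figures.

17.1 meV

k_BT = 0.08617 × 693 K = 59.716 meV.
Eᵢ/kT = 0.51912, 2.4784, 3.4832, 3.4999, 4.4879.
Z = Σ e^(−Eᵢ/kT) = e^(−0.51912) + e^(−2.4784) + e^(−3.4832) + e^(−3.4999) + e^(−4.4879) = 0.59504 + 0.083877 + 0.030709 + 0.030200 + 0.011244 = 0.75107.
F = −kT ln Z = −59.716 × ln(0.75107) = −59.716 × -0.28626 = 17.1 meV.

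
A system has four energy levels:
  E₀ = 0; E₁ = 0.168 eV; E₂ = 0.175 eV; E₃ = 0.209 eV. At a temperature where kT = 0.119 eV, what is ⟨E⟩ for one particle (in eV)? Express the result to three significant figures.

Eᵢ/kT = 0, 1.4118, 1.4706, 1.7563.
Z = Σ e^(−Eᵢ/kT) = e^(−0) + e^(−1.4118) + e^(−1.4706) + e^(−1.7563) = 1.0000 + 0.24370 + 0.22979 + 0.17268 = 1.6462.
⟨E⟩ = Σ Eᵢ e^(−Eᵢ/kT) / Z = (0·1.0000 + 0.168·0.24370 + 0.175·0.22979 + 0.209·0.17268) / 1.6462 = 0.0712 eV.

0.0712 eV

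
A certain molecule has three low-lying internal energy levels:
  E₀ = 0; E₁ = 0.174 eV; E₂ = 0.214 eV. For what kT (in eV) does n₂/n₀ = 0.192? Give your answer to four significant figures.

0.1297 eV

n₂/n₀ = exp[−(E₂−E₀)/kT] = 0.192.
⇒ (E₂−E₀)/kT = ln(1/0.192) = ln(5.20833) = 1.65026.
kT = 0.214 eV / 1.65026 = 0.1297 eV.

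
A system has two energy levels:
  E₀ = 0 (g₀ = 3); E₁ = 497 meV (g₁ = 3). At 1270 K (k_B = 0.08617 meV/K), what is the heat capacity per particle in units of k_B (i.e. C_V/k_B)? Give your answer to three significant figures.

k_BT = 0.08617 × 1270 K = 109.44 meV.
Eᵢ/kT = 0, 4.5413.
Z = Σ gᵢe^(−Eᵢ/kT) = 3·e^(−0) + 3·e^(−4.5413) = 3.0000 + 0.031979 = 3.0320.
⟨E⟩ = 5.2419 meV, ⟨E²⟩ = 2605.2 meV².
C_V/k_B = (⟨E²⟩ − ⟨E⟩²)/(kT)² = (2605.2 − 27.478)/11977 = 0.215.

0.215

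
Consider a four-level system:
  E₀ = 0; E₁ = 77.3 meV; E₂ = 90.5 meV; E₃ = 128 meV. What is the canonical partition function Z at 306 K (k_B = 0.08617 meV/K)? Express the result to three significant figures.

Z = 1.09

k_BT = 0.08617 × 306 K = 26.368 meV.
Eᵢ/kT = 0, 2.9316, 3.4322, 4.8544.
Z = Σ e^(−Eᵢ/kT) = e^(−0) + e^(−2.9316) + e^(−3.4322) + e^(−4.8544) = 1.0000 + 0.053312 + 0.032316 + 0.0077940 = 1.0934.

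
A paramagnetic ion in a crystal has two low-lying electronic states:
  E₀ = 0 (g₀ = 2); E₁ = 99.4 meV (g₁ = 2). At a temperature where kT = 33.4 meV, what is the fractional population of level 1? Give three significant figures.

0.0485

Eᵢ/kT = 0, 2.9760.
Z = Σ gᵢe^(−Eᵢ/kT) = 2·e^(−0) + 2·e^(−2.9760) = 2.0000 + 0.10199 = 2.1020.
P₁ = g₁ e^(−E₁/kT) / Z = 0.10199/2.1020 = 0.0485.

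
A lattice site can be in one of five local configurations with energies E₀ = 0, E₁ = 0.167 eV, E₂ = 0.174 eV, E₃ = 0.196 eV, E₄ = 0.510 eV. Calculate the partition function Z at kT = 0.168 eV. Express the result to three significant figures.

Eᵢ/kT = 0, 0.99405, 1.0357, 1.1667, 3.0357.
Z = Σ e^(−Eᵢ/kT) = e^(−0) + e^(−0.99405) + e^(−1.0357) + e^(−1.1667) + e^(−3.0357) = 1.0000 + 0.37007 + 0.35498 + 0.31139 + 0.048041 = 2.0845.

Z = 2.08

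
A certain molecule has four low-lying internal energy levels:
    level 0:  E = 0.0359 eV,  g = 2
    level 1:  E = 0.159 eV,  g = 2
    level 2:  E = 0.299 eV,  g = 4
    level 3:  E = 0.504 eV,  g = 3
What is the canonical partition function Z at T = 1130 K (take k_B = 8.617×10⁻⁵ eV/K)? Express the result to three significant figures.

k_BT = 8.617×10⁻⁵ × 1130 K = 0.097372 eV.
Eᵢ/kT = 0.36869, 1.6329, 3.0707, 5.1760.
Z = Σ gᵢe^(−Eᵢ/kT) = 2·e^(−0.36869) + 2·e^(−1.6329) + 4·e^(−3.0707) + 3·e^(−5.1760) = 1.3833 + 0.39072 + 0.18555 + 0.016952 = 1.9765.

Z = 1.98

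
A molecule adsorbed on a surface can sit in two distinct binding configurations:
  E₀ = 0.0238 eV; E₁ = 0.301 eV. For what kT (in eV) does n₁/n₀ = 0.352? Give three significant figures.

n₁/n₀ = exp[−(E₁−E₀)/kT] = 0.352.
⇒ (E₁−E₀)/kT = ln(1/0.352) = ln(2.8409) = 1.0441.
kT = 0.2772 eV / 1.0441 = 0.265 eV.

0.265 eV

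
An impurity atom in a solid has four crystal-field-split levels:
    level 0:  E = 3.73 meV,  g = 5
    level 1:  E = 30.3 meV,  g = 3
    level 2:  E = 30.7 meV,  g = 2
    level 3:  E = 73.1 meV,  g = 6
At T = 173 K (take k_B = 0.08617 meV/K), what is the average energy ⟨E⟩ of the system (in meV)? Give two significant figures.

8.2 meV

k_BT = 0.08617 × 173 K = 14.91 meV.
Eᵢ/kT = 0.2502, 2.032, 2.059, 4.903.
Z = Σ gᵢe^(−Eᵢ/kT) = 5·e^(−0.2502) + 3·e^(−2.032) + 2·e^(−2.059) + 6·e^(−4.903) = 3.893 + 0.3932 + 0.2552 + 0.04455 = 4.586.
⟨E⟩ = Σ Eᵢ gᵢe^(−Eᵢ/kT) / Z = (3.73·3.893 + 30.3·0.3932 + 30.7·0.2552 + 73.1·0.04455) / 4.586 = 8.2 meV.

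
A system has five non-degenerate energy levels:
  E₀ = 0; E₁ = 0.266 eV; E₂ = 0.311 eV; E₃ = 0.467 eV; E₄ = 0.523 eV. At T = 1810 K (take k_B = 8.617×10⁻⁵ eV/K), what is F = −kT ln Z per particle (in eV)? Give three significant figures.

k_BT = 8.617×10⁻⁵ × 1810 K = 0.15597 eV.
Eᵢ/kT = 0, 1.7055, 1.9940, 2.9942, 3.3532.
Z = Σ e^(−Eᵢ/kT) = e^(−0) + e^(−1.7055) + e^(−1.9940) + e^(−2.9942) + e^(−3.3532) = 1.0000 + 0.18168 + 0.13615 + 0.050077 + 0.034972 = 1.4029.
F = −kT ln Z = −0.15597 × ln(1.4029) = −0.15597 × 0.33854 = -0.0528 eV.

-0.0528 eV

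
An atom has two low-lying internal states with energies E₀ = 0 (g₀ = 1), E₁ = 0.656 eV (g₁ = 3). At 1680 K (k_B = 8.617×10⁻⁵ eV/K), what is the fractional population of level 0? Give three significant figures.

k_BT = 8.617×10⁻⁵ × 1680 K = 0.14477 eV.
Eᵢ/kT = 0, 4.5313.
Z = Σ gᵢe^(−Eᵢ/kT) = 1·e^(−0) + 3·e^(−4.5313) = 1.0000 + 0.032300 = 1.0323.
P₀ = g₀ e^(−E₀/kT) / Z = 1.0000/1.0323 = 0.969.

0.969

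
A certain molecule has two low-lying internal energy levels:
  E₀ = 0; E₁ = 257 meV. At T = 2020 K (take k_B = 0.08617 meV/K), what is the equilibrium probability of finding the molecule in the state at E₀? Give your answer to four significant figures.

0.8140

k_BT = 0.08617 × 2020 K = 174.063 meV.
Eᵢ/kT = 0, 1.47648.
Z = Σ e^(−Eᵢ/kT) = e^(−0) + e^(−1.47648) = 1.00000 + 0.228440 = 1.22844.
P₀ = e^(−E₀/kT) / Z = 1.00000/1.22844 = 0.8140.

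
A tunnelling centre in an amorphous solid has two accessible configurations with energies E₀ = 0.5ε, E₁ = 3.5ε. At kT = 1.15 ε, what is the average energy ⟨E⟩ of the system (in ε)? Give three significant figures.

0.706 ε

Eᵢ/kT = 0.43478, 3.0435.
Z = Σ e^(−Eᵢ/kT) = e^(−0.43478) + e^(−3.0435) = 0.64741 + 0.047668 = 0.69508.
⟨E⟩ = Σ Eᵢ e^(−Eᵢ/kT) / Z = (0.5·0.64741 + 3.5·0.047668) / 0.69508 = 0.706 ε.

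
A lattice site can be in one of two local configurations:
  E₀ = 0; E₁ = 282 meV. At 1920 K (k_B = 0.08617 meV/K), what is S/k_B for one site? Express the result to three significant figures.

k_BT = 0.08617 × 1920 K = 165.45 meV.
Eᵢ/kT = 0, 1.7044.
Z = Σ e^(−Eᵢ/kT) = e^(−0) + e^(−1.7044) = 1.0000 + 0.18188 = 1.1819.
⟨E⟩ = Σ EᵢPᵢ = 43.396 meV.
S/k_B = ln Z + ⟨E⟩/kT = ln(1.1819) + 43.396/165.45 = 0.16712 + 0.26229 = 0.429.

0.429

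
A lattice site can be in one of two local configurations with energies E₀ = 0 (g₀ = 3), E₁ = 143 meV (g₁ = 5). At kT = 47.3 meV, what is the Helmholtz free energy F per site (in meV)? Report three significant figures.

Eᵢ/kT = 0, 3.0233.
Z = Σ gᵢe^(−Eᵢ/kT) = 3·e^(−0) + 5·e^(−3.0233) = 3.0000 + 0.24320 = 3.2432.
F = −kT ln Z = −47.3 × ln(3.2432) = −47.3 × 1.1766 = -55.7 meV.

-55.7 meV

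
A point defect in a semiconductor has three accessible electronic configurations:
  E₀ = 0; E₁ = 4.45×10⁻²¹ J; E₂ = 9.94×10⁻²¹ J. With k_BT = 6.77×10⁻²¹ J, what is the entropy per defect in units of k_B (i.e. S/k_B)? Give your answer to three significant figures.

0.947

Eᵢ/kT = 0, 0.65731, 1.4682.
Z = Σ e^(−Eᵢ/kT) = e^(−0) + e^(−0.65731) + e^(−1.4682) = 1.0000 + 0.51824 + 0.23034 = 1.7486.
⟨E⟩ = Σ EᵢPᵢ = 2.6282 ×10⁻²¹ J.
S/k_B = ln Z + ⟨E⟩/kT = ln(1.7486) + 2.6282/6.77 = 0.55882 + 0.38821 = 0.947.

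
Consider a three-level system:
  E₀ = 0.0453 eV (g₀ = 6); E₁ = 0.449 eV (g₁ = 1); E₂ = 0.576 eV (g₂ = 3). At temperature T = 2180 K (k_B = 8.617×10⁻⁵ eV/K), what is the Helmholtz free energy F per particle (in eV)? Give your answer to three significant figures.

k_BT = 8.617×10⁻⁵ × 2180 K = 0.18785 eV.
Eᵢ/kT = 0.24115, 2.3902, 3.0663.
Z = Σ gᵢe^(−Eᵢ/kT) = 6·e^(−0.24115) + 1·e^(−2.3902) + 3·e^(−3.0663) = 4.7143 + 0.091611 + 0.13978 = 4.9457.
F = −kT ln Z = −0.18785 × ln(4.9457) = −0.18785 × 1.5985 = -0.300 eV.

-0.300 eV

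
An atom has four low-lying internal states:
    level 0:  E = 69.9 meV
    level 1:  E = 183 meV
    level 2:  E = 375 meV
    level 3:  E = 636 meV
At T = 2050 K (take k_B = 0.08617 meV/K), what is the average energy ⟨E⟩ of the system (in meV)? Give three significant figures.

k_BT = 0.08617 × 2050 K = 176.65 meV.
Eᵢ/kT = 0.39570, 1.0359, 2.1228, 3.6003.
Z = Σ e^(−Eᵢ/kT) = e^(−0.39570) + e^(−1.0359) + e^(−2.1228) + e^(−3.6003) = 0.67321 + 0.35491 + 0.11970 + 0.027316 = 1.1751.
⟨E⟩ = Σ Eᵢ e^(−Eᵢ/kT) / Z = (69.9·0.67321 + 183·0.35491 + 375·0.11970 + 636·0.027316) / 1.1751 = 148 meV.

148 meV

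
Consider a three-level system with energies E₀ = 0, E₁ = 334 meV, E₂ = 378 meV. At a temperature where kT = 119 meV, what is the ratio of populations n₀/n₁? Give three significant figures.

n₀/n₁ = exp[−(E₀−E₁)/kT] = exp(−(-334 meV)/(119 meV)) = exp(2.8067) = 16.6.

16.6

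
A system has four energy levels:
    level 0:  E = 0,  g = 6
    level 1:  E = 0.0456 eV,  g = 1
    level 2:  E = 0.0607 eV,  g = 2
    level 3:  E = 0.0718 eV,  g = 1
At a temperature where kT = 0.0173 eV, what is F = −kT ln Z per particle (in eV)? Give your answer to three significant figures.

-0.0314 eV

Eᵢ/kT = 0, 2.6358, 3.5087, 4.1503.
Z = Σ gᵢe^(−Eᵢ/kT) = 6·e^(−0) + 1·e^(−2.6358) + 2·e^(−3.5087) + 1·e^(−4.1503) = 6.0000 + 0.071662 + 0.059872 + 0.015760 = 6.1473.
F = −kT ln Z = −0.0173 × ln(6.1473) = −0.0173 × 1.8160 = -0.0314 eV.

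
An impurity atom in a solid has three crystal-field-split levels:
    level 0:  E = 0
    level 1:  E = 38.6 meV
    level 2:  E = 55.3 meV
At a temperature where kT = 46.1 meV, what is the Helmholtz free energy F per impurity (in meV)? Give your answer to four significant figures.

Eᵢ/kT = 0, 0.837310, 1.19957.
Z = Σ e^(−Eᵢ/kT) = e^(−0) + e^(−0.837310) + e^(−1.19957) = 1.00000 + 0.432873 + 0.301324 = 1.73420.
F = −kT ln Z = −46.1 × ln(1.73420) = −46.1 × 0.550546 = -25.38 meV.

-25.38 meV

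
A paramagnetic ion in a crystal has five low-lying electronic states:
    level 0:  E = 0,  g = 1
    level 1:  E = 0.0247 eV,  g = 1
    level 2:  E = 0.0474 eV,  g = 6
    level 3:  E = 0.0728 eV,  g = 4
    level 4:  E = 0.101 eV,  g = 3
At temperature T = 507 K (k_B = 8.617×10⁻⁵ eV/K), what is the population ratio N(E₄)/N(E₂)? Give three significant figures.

0.147

k_BT = 8.617×10⁻⁵ × 507 K = 0.043688 eV.
n₄/n₂ = (g₄/g₂) exp[−(E₄−E₂)/kT] = (3/6) × exp(−(0.0536 eV)/(0.043688 eV)) = (3/6) × exp(-1.2269) = 0.147.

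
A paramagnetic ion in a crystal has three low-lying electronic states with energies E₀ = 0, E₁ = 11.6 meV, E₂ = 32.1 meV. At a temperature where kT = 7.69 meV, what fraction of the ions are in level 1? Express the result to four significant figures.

0.1789

Eᵢ/kT = 0, 1.50845, 4.17425.
Z = Σ e^(−Eᵢ/kT) = e^(−0) + e^(−1.50845) + e^(−4.17425) = 1.00000 + 0.221253 + 0.0153867 = 1.23664.
P₁ = e^(−E₁/kT) / Z = 0.221253/1.23664 = 0.1789.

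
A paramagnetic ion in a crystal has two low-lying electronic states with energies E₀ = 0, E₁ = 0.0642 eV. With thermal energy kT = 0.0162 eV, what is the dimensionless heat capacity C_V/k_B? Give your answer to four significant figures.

0.2875

Eᵢ/kT = 0, 3.96296.
Z = Σ e^(−Eᵢ/kT) = e^(−0) + e^(−3.96296) = 1.00000 + 0.0190068 = 1.01901.
⟨E⟩ = 0.00119747 eV, ⟨E²⟩ = 0.0000768777 eV².
C_V/k_B = (⟨E²⟩ − ⟨E⟩²)/(kT)² = (0.0000768777 − 0.00000143393)/0.000262440 = 0.2875.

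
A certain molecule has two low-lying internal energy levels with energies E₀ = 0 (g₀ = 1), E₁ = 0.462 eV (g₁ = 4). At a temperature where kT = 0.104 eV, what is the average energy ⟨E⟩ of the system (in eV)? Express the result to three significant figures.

Eᵢ/kT = 0, 4.4423.
Z = Σ gᵢe^(−Eᵢ/kT) = 1·e^(−0) + 4·e^(−4.4423) = 1.0000 + 0.047075 = 1.0471.
⟨E⟩ = Σ Eᵢ gᵢe^(−Eᵢ/kT) / Z = (0·1.0000 + 0.462·0.047075) / 1.0471 = 0.0208 eV.

0.0208 eV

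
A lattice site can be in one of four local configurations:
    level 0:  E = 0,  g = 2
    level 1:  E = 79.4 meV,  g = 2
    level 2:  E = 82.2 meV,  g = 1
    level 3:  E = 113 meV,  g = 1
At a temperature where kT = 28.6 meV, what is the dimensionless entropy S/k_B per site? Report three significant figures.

Eᵢ/kT = 0, 2.7762, 2.8741, 3.9510.
Z = Σ gᵢe^(−Eᵢ/kT) = 2·e^(−0) + 2·e^(−2.7762) + 1·e^(−2.8741) + 1·e^(−3.9510) = 2.0000 + 0.12455 + 0.056467 + 0.019235 = 2.2003.
⟨E⟩ = Σ EᵢPᵢ = 7.5919 meV.
S/k_B = ln Z + ⟨E⟩/kT = ln(2.2003) + 7.5919/28.6 = 0.78859 + 0.26545 = 1.05.

1.05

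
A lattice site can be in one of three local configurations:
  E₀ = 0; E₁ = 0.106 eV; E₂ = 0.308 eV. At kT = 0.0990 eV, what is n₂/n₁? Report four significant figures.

0.1300

n₂/n₁ = exp[−(E₂−E₁)/kT] = exp(−(0.202 eV)/(0.0990 eV)) = exp(-2.04040) = 0.1300.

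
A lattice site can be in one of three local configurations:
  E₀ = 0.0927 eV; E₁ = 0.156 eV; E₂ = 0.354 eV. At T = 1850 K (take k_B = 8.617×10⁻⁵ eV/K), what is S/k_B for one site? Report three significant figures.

0.938

k_BT = 8.617×10⁻⁵ × 1850 K = 0.15941 eV.
Eᵢ/kT = 0.58152, 0.97861, 2.2207.
Z = Σ e^(−Eᵢ/kT) = e^(−0.58152) + e^(−0.97861) + e^(−2.2207) = 0.55905 + 0.37583 + 0.10853 = 1.0434.
⟨E⟩ = Σ EᵢPᵢ = 0.14268 eV.
S/k_B = ln Z + ⟨E⟩/kT = ln(1.0434) + 0.14268/0.15941 = 0.042485 + 0.89505 = 0.938.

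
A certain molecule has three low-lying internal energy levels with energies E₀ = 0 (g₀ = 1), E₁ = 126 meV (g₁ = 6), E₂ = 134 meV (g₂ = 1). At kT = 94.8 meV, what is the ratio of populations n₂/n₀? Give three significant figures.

n₂/n₀ = (g₂/g₀) exp[−(E₂−E₀)/kT] = (1/1) × exp(−(134 meV)/(94.8 meV)) = (1/1) × exp(-1.4135) = 0.243.

0.243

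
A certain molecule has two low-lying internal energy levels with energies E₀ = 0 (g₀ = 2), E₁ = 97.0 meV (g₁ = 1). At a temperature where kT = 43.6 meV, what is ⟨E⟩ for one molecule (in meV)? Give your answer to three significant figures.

Eᵢ/kT = 0, 2.2248.
Z = Σ gᵢe^(−Eᵢ/kT) = 2·e^(−0) + 1·e^(−2.2248) = 2.0000 + 0.10809 = 2.1081.
⟨E⟩ = Σ Eᵢ gᵢe^(−Eᵢ/kT) / Z = (0·2.0000 + 97.0·0.10809) / 2.1081 = 4.97 meV.

4.97 meV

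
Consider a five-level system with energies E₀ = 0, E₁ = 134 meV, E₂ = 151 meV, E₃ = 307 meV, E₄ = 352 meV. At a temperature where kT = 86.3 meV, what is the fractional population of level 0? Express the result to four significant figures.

Eᵢ/kT = 0, 1.55272, 1.74971, 3.55736, 4.07879.
Z = Σ e^(−Eᵢ/kT) = e^(−0) + e^(−1.55272) + e^(−1.74971) + e^(−3.55736) + e^(−4.07879) = 1.00000 + 0.211671 + 0.173824 + 0.0285140 + 0.0169279 = 1.43094.
P₀ = e^(−E₀/kT) / Z = 1.00000/1.43094 = 0.6988.

0.6988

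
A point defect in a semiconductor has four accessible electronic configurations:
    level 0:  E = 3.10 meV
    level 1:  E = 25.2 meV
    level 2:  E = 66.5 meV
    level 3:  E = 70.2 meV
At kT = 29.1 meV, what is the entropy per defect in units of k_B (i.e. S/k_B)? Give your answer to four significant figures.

Eᵢ/kT = 0.106529, 0.865979, 2.28522, 2.41237.
Z = Σ e^(−Eᵢ/kT) = e^(−0.106529) + e^(−0.865979) + e^(−2.28522) + e^(−2.41237) = 0.898949 + 0.420640 + 0.101752 + 0.0896027 = 1.51094.
⟨E⟩ = Σ EᵢPᵢ = 17.5013 meV.
S/k_B = ln Z + ⟨E⟩/kT = ln(1.51094) + 17.5013/29.1 = 0.412732 + 0.601419 = 1.014.

1.014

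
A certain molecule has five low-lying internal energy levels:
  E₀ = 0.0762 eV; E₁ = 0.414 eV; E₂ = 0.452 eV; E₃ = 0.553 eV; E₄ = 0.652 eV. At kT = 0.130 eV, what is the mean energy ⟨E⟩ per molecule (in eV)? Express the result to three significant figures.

0.132 eV

Eᵢ/kT = 0.58615, 3.1846, 3.4769, 4.2538, 5.0154.
Z = Σ e^(−Eᵢ/kT) = e^(−0.58615) + e^(−3.1846) + e^(−3.4769) + e^(−4.2538) + e^(−5.0154) = 0.55647 + 0.041395 + 0.030903 + 0.014210 + 0.0066350 = 0.64961.
⟨E⟩ = Σ Eᵢ e^(−Eᵢ/kT) / Z = (0.0762·0.55647 + 0.414·0.041395 + 0.452·0.030903 + 0.553·0.014210 + 0.652·0.0066350) / 0.64961 = 0.132 eV.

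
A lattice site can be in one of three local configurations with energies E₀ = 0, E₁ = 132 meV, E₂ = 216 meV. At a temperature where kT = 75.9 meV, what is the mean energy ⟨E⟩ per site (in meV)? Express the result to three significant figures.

Eᵢ/kT = 0, 1.7391, 2.8458.
Z = Σ e^(−Eᵢ/kT) = e^(−0) + e^(−1.7391) + e^(−2.8458) = 1.0000 + 0.17568 + 0.058088 = 1.2338.
⟨E⟩ = Σ Eᵢ e^(−Eᵢ/kT) / Z = (0·1.0000 + 132·0.17568 + 216·0.058088) / 1.2338 = 29.0 meV.

29.0 meV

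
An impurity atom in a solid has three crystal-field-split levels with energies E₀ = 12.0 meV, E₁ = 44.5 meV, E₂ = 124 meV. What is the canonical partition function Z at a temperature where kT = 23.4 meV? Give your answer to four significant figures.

Eᵢ/kT = 0.512821, 1.90171, 5.29915.
Z = Σ e^(−Eᵢ/kT) = e^(−0.512821) + e^(−1.90171) + e^(−5.29915) = 0.598804 + 0.149313 + 0.00499584 = 0.753113.

Z = 0.7531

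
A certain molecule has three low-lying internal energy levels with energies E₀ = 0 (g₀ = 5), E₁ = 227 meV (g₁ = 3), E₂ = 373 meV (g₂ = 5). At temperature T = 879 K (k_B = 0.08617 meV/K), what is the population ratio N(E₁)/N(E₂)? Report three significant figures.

4.12

k_BT = 0.08617 × 879 K = 75.743 meV.
n₁/n₂ = (g₁/g₂) exp[−(E₁−E₂)/kT] = (3/5) × exp(−(-146 meV)/(75.743 meV)) = (3/5) × exp(1.9276) = 4.12.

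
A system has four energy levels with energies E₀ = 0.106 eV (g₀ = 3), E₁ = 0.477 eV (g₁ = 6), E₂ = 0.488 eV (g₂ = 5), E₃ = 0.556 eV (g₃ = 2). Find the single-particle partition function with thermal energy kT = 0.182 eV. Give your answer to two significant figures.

Z = 2.5

Eᵢ/kT = 0.5824, 2.621, 2.681, 3.055.
Z = Σ gᵢe^(−Eᵢ/kT) = 3·e^(−0.5824) + 6·e^(−2.621) + 5·e^(−2.681) + 2·e^(−3.055) = 1.676 + 0.4364 + 0.3425 + 0.09425 = 2.549.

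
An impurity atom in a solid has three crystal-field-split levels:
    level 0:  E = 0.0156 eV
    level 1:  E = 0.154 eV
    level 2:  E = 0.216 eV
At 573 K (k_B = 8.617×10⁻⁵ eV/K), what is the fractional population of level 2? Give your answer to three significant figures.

k_BT = 8.617×10⁻⁵ × 573 K = 0.049375 eV.
Eᵢ/kT = 0.31595, 3.1190, 4.3747.
Z = Σ e^(−Eᵢ/kT) = e^(−0.31595) + e^(−3.1190) + e^(−4.3747) = 0.72910 + 0.044201 + 0.012592 = 0.78589.
P₂ = e^(−E₂/kT) / Z = 0.012592/0.78589 = 0.0160.

0.0160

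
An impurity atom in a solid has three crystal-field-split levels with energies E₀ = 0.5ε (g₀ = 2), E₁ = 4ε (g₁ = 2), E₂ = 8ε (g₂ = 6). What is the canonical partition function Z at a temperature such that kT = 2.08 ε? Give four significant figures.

Z = 1.993

Eᵢ/kT = 0.240385, 1.92308, 3.84615.
Z = Σ gᵢe^(−Eᵢ/kT) = 2·e^(−0.240385) + 2·e^(−1.92308) + 6·e^(−3.84615) = 1.57265 + 0.292312 + 0.128171 = 1.99313.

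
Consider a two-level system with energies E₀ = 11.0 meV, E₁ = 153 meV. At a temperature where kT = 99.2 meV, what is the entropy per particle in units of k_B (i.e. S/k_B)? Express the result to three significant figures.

Eᵢ/kT = 0.11089, 1.5423.
Z = Σ e^(−Eᵢ/kT) = e^(−0.11089) + e^(−1.5423) = 0.89504 + 0.21389 = 1.1089.
⟨E⟩ = Σ EᵢPᵢ = 38.390 meV.
S/k_B = ln Z + ⟨E⟩/kT = ln(1.1089) + 38.390/99.2 = 0.10337 + 0.38700 = 0.490.

0.490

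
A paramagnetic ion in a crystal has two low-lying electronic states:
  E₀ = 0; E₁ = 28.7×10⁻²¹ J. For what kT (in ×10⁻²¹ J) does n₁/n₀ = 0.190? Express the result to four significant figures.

17.28 ×10⁻²¹ J

n₁/n₀ = exp[−(E₁−E₀)/kT] = 0.190.
⇒ (E₁−E₀)/kT = ln(1/0.190) = ln(5.26316) = 1.66073.
kT = 28.7 ×10⁻²¹ J / 1.66073 = 17.28 ×10⁻²¹ J.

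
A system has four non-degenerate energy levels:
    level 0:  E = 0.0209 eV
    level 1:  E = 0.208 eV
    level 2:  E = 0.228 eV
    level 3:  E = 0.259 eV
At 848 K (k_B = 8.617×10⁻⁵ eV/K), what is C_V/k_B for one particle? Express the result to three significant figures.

k_BT = 8.617×10⁻⁵ × 848 K = 0.073072 eV.
Eᵢ/kT = 0.28602, 2.8465, 3.1202, 3.5444.
Z = Σ e^(−Eᵢ/kT) = e^(−0.28602) + e^(−2.8465) + e^(−3.1202) + e^(−3.5444) = 0.75125 + 0.058047 + 0.044148 + 0.028886 = 0.88233.
⟨E⟩ = 0.051366 eV, ⟨E²⟩ = 0.0080154 eV².
C_V/k_B = (⟨E²⟩ − ⟨E⟩²)/(kT)² = (0.0080154 − 0.0026385)/0.0053395 = 1.01.

1.01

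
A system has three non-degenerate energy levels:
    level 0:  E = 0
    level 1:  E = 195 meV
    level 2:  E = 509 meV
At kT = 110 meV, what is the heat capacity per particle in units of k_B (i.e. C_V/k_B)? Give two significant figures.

Eᵢ/kT = 0, 1.773, 4.627.
Z = Σ e^(−Eᵢ/kT) = e^(−0) + e^(−1.773) + e^(−4.627) = 1.000 + 0.1698 + 0.009784 = 1.180.
⟨E⟩ = 32.28 meV, ⟨E²⟩ = 7620 meV².
C_V/k_B = (⟨E²⟩ − ⟨E⟩²)/(kT)² = (7620 − 1042)/12100 = 0.54.

0.54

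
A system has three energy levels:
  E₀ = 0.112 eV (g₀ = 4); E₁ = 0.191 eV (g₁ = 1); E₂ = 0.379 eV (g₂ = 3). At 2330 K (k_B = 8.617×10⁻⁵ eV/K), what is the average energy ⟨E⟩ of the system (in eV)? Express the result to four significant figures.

k_BT = 8.617×10⁻⁵ × 2330 K = 0.200776 eV.
Eᵢ/kT = 0.557836, 0.951309, 1.88768.
Z = Σ gᵢe^(−Eᵢ/kT) = 4·e^(−0.557836) + 1·e^(−0.951309) + 3·e^(−1.88768) = 2.28979 + 0.386235 + 0.454268 = 3.13029.
⟨E⟩ = Σ Eᵢ gᵢe^(−Eᵢ/kT) / Z = (0.112·2.28979 + 0.191·0.386235 + 0.379·0.454268) / 3.13029 = 0.1605 eV.

0.1605 eV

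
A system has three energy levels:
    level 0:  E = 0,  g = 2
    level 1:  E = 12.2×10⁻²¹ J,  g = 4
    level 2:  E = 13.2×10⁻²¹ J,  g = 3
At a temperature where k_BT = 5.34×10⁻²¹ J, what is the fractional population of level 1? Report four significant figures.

Eᵢ/kT = 0, 2.28464, 2.47191.
Z = Σ gᵢe^(−Eᵢ/kT) = 2·e^(−0) + 4·e^(−2.28464) + 3·e^(−2.47191) = 2.00000 + 0.407243 + 0.253270 = 2.66051.
P₁ = g₁ e^(−E₁/kT) / Z = 0.407243/2.66051 = 0.1531.

0.1531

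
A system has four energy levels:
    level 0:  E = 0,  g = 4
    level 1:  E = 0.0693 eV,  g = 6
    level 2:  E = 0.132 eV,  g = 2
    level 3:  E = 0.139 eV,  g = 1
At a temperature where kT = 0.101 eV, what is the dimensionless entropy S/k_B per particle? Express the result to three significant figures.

Eᵢ/kT = 0, 0.68614, 1.3069, 1.3762.
Z = Σ gᵢe^(−Eᵢ/kT) = 4·e^(−0) + 6·e^(−0.68614) + 2·e^(−1.3069) + 1·e^(−1.3762) = 4.0000 + 3.0211 + 0.54132 + 0.25254 = 7.8150.
⟨E⟩ = Σ EᵢPᵢ = 0.040425 eV.
S/k_B = ln Z + ⟨E⟩/kT = ln(7.8150) + 0.040425/0.101 = 2.0560 + 0.40025 = 2.46.

2.46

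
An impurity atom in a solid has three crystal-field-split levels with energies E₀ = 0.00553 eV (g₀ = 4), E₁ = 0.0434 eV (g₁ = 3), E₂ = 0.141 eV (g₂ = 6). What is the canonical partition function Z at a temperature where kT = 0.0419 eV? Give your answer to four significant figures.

Z = 4.778

Eᵢ/kT = 0.131981, 1.03580, 3.36516.
Z = Σ gᵢe^(−Eᵢ/kT) = 4·e^(−0.131981) + 3·e^(−1.03580) + 6·e^(−3.36516) = 3.50543 + 1.06483 + 0.207339 = 4.77760.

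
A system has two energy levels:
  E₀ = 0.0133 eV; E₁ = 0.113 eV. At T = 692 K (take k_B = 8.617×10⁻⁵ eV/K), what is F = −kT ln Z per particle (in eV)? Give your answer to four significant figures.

0.003034 eV

k_BT = 8.617×10⁻⁵ × 692 K = 0.0596296 eV.
Eᵢ/kT = 0.223044, 1.89503.
Z = Σ e^(−Eᵢ/kT) = e^(−0.223044) + e^(−1.89503) = 0.800080 + 0.150314 = 0.950394.
F = −kT ln Z = −0.0596296 × ln(0.950394) = −0.0596296 × -0.0508786 = 0.003034 eV.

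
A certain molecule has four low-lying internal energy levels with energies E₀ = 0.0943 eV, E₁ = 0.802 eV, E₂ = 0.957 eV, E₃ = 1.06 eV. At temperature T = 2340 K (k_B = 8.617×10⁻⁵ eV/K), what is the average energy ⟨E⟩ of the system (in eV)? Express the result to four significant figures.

k_BT = 8.617×10⁻⁵ × 2340 K = 0.201638 eV.
Eᵢ/kT = 0.467670, 3.97742, 4.74613, 5.25695.
Z = Σ e^(−Eᵢ/kT) = e^(−0.467670) + e^(−3.97742) + e^(−4.74613) + e^(−5.25695) = 0.626460 + 0.0187339 + 0.00868524 + 0.00521117 = 0.659090.
⟨E⟩ = Σ Eᵢ e^(−Eᵢ/kT) / Z = (0.0943·0.626460 + 0.802·0.0187339 + 0.957·0.00868524 + 1.06·0.00521117) / 0.659090 = 0.1334 eV.

0.1334 eV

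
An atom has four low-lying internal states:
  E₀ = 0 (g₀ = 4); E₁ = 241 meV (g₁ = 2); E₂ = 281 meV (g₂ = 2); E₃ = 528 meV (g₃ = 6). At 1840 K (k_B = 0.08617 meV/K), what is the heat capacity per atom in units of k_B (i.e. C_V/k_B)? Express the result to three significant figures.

0.736

k_BT = 0.08617 × 1840 K = 158.55 meV.
Eᵢ/kT = 0, 1.5200, 1.7723, 3.3302.
Z = Σ gᵢe^(−Eᵢ/kT) = 4·e^(−0) + 2·e^(−1.5200) + 2·e^(−1.7723) + 6·e^(−3.3302) = 4.0000 + 0.43742 + 0.33988 + 0.21472 = 4.9920.
⟨E⟩ = 62.960 meV, ⟨E²⟩ = 22457 meV².
C_V/k_B = (⟨E²⟩ − ⟨E⟩²)/(kT)² = (22457 − 3964.0)/25138 = 0.736.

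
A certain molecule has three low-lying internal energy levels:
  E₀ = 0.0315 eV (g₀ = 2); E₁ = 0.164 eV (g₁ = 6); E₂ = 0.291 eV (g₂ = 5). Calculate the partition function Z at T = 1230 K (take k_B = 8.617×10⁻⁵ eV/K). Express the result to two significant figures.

Z = 3.1

k_BT = 8.617×10⁻⁵ × 1230 K = 0.1060 eV.
Eᵢ/kT = 0.2972, 1.547, 2.745.
Z = Σ gᵢe^(−Eᵢ/kT) = 2·e^(−0.2972) + 6·e^(−1.547) + 5·e^(−2.745) = 1.486 + 1.277 + 0.3212 = 3.084.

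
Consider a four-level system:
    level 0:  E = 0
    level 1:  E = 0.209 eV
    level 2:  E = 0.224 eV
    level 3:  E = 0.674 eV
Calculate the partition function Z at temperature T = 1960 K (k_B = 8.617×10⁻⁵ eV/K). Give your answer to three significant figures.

Z = 1.57

k_BT = 8.617×10⁻⁵ × 1960 K = 0.16889 eV.
Eᵢ/kT = 0, 1.2375, 1.3263, 3.9908.
Z = Σ e^(−Eᵢ/kT) = e^(−0) + e^(−1.2375) + e^(−1.3263) + e^(−3.9908) = 1.0000 + 0.29011 + 0.26546 + 0.018485 = 1.5741.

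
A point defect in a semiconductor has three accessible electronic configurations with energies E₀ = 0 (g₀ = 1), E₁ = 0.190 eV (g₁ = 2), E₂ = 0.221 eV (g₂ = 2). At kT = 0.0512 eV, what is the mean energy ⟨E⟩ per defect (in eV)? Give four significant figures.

0.01412 eV

Eᵢ/kT = 0, 3.71094, 4.31641.
Z = Σ gᵢe^(−Eᵢ/kT) = 1·e^(−0) + 2·e^(−3.71094) + 2·e^(−4.31641) = 1.00000 + 0.0489091 + 0.0266954 = 1.07560.
⟨E⟩ = Σ Eᵢ gᵢe^(−Eᵢ/kT) / Z = (0·1.00000 + 0.190·0.0489091 + 0.221·0.0266954) / 1.07560 = 0.01412 eV.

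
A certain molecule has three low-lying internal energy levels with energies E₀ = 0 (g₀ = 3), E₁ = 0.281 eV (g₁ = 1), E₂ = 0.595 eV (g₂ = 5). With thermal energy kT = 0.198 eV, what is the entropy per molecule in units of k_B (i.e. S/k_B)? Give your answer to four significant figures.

1.561

Eᵢ/kT = 0, 1.41919, 3.00505.
Z = Σ gᵢe^(−Eᵢ/kT) = 3·e^(−0) + 1·e^(−1.41919) + 5·e^(−3.00505) = 3.00000 + 0.241910 + 0.247681 = 3.48959.
⟨E⟩ = Σ EᵢPᵢ = 0.0617112 eV.
S/k_B = ln Z + ⟨E⟩/kT = ln(3.48959) + 0.0617112/0.198 = 1.24978 + 0.311673 = 1.561.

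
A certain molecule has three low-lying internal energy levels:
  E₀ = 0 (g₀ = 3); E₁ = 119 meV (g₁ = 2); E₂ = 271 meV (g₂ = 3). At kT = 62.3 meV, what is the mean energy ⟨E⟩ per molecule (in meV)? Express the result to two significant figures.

Eᵢ/kT = 0, 1.910, 4.350.
Z = Σ gᵢe^(−Eᵢ/kT) = 3·e^(−0) + 2·e^(−1.910) + 3·e^(−4.350) = 3.000 + 0.2962 + 0.03872 = 3.335.
⟨E⟩ = Σ Eᵢ gᵢe^(−Eᵢ/kT) / Z = (0·3.000 + 119·0.2962 + 271·0.03872) / 3.335 = 14 meV.

14 meV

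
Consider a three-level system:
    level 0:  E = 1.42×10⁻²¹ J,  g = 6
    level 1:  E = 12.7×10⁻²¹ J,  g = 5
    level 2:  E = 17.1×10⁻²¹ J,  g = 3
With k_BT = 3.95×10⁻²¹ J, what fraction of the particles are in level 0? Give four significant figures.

Eᵢ/kT = 0.359494, 3.21519, 4.32911.
Z = Σ gᵢe^(−Eᵢ/kT) = 6·e^(−0.359494) + 5·e^(−3.21519) + 3·e^(−4.32911) = 4.18818 + 0.200739 + 0.0395378 = 4.42846.
P₀ = g₀ e^(−E₀/kT) / Z = 4.18818/4.42846 = 0.9457.

0.9457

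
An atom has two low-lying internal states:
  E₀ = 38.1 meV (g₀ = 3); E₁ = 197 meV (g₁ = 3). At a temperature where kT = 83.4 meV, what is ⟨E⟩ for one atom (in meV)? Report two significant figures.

59 meV

Eᵢ/kT = 0.4568, 2.362.
Z = Σ gᵢe^(−Eᵢ/kT) = 3·e^(−0.4568) + 3·e^(−2.362) = 1.900 + 0.2827 = 2.183.
⟨E⟩ = Σ Eᵢ gᵢe^(−Eᵢ/kT) / Z = (38.1·1.900 + 197·0.2827) / 2.183 = 59 meV.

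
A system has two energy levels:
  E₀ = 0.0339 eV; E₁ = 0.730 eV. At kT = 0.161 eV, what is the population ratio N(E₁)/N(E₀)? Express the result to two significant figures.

n₁/n₀ = exp[−(E₁−E₀)/kT] = exp(−(0.6961 eV)/(0.161 eV)) = exp(-4.324) = 0.013.

0.013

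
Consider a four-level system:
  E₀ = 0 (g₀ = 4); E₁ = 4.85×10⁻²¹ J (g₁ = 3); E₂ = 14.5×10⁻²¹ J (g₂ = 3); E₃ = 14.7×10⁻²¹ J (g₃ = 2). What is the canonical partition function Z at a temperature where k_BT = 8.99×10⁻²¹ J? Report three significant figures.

Eᵢ/kT = 0, 0.53949, 1.6129, 1.6352.
Z = Σ gᵢe^(−Eᵢ/kT) = 4·e^(−0) + 3·e^(−0.53949) + 3·e^(−1.6129) + 2·e^(−1.6352) = 4.0000 + 1.7491 + 0.59793 + 0.38983 = 6.7369.

Z = 6.74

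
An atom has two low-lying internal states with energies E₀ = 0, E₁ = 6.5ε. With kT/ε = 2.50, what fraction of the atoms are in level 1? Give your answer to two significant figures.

Eᵢ/kT = 0, 2.600.
Z = Σ e^(−Eᵢ/kT) = e^(−0) + e^(−2.600) = 1.000 + 0.07427 = 1.074.
P₁ = e^(−E₁/kT) / Z = 0.07427/1.074 = 0.069.

0.069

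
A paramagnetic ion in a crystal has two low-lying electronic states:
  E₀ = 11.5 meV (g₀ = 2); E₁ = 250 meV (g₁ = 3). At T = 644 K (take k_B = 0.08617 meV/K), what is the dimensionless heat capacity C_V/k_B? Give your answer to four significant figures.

k_BT = 0.08617 × 644 K = 55.4935 meV.
Eᵢ/kT = 0.207231, 4.50503.
Z = Σ gᵢe^(−Eᵢ/kT) = 2·e^(−0.207231) + 3·e^(−4.50503) = 1.62566 + 0.0331598 = 1.65882.
⟨E⟩ = 16.2676 meV, ⟨E²⟩ = 1378.98 meV².
C_V/k_B = (⟨E²⟩ − ⟨E⟩²)/(kT)² = (1378.98 − 264.635)/3079.53 = 0.3619.

0.3619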